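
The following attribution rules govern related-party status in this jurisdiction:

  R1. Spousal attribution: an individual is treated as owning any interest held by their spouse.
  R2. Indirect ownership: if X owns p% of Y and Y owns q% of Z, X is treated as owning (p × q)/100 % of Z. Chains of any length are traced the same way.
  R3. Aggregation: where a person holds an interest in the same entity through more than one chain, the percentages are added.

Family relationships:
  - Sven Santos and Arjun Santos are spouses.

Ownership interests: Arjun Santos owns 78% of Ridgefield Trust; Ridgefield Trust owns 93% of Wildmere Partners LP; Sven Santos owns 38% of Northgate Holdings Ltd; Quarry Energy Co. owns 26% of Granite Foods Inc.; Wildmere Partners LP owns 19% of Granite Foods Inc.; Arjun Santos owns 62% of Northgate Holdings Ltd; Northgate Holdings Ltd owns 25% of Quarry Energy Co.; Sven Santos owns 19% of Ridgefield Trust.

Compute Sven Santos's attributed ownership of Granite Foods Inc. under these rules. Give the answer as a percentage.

23.6399%

By spousal attribution (R1), Sven Santos is treated as also owning Arjun Santos's interest in Northgate Holdings Ltd, giving 38% + 62% = 100%.
By spousal attribution (R1), Sven Santos is treated as also owning Arjun Santos's interest in Ridgefield Trust, giving 19% + 78% = 97%.
Chain via Northgate Holdings Ltd → Quarry Energy Co. (R2): 100% × 25% × 26% = 6.5% of Granite Foods Inc.
Chain via Ridgefield Trust → Wildmere Partners LP (R2): 97% × 93% × 19% = 17.1399% of Granite Foods Inc.
Aggregating (R3): 6.5% + 17.1399% = 23.6399%.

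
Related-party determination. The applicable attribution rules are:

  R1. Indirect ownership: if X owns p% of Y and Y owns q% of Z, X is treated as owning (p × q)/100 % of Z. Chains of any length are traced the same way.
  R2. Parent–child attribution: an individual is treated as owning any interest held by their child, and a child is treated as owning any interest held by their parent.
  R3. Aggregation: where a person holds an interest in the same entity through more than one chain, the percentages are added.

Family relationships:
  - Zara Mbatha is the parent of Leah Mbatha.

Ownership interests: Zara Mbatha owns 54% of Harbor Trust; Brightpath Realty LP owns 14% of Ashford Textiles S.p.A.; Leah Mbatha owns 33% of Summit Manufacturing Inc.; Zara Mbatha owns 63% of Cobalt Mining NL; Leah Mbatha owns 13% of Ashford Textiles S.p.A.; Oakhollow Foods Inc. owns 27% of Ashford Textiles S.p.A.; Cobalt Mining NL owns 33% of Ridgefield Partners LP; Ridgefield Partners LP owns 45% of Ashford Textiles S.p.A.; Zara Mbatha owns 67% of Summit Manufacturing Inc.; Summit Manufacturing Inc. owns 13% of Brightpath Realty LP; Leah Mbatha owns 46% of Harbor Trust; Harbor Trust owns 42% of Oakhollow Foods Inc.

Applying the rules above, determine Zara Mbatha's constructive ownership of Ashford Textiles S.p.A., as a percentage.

35.5155%

By parent–child attribution (R2), Zara Mbatha is treated as also owning Leah Mbatha's interest in Harbor Trust, giving 54% + 46% = 100%.
By parent–child attribution (R2), Zara Mbatha is treated as also owning Leah Mbatha's interest in Summit Manufacturing Inc, giving 67% + 33% = 100%.
By parent–child attribution (R2), Zara Mbatha is treated as owning Leah Mbatha's 13% interest in Ashford Textiles S.p.A.
Chain via Cobalt Mining NL → Ridgefield Partners LP (R1): 63% × 33% × 45% = 9.3555% of Ashford Textiles S.p.A.
Chain via Harbor Trust → Oakhollow Foods Inc. (R1): 100% × 42% × 27% = 11.34% of Ashford Textiles S.p.A.
Chain via Summit Manufacturing Inc. → Brightpath Realty LP (R1): 100% × 13% × 14% = 1.82% of Ashford Textiles S.p.A.
Direct interest in Ashford Textiles S.p.A: 13%.
Aggregating (R3): 9.3555% + 11.34% + 1.82% + 13% = 35.5155%.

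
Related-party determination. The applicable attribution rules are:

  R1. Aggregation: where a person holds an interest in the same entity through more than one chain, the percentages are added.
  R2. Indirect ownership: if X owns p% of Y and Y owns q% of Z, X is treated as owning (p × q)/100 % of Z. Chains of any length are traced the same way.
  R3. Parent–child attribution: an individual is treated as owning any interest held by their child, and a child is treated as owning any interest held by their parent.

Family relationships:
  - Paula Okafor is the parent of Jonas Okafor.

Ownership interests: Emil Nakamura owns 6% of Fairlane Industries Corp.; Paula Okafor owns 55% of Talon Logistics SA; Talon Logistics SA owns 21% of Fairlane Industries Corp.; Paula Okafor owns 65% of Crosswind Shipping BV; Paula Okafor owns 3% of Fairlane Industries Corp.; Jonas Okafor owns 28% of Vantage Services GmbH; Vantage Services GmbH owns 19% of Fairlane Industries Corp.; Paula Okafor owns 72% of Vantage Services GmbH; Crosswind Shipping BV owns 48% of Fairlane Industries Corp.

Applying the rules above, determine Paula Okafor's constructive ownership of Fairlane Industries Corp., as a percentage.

64.75%

By parent–child attribution (R3), Paula Okafor is treated as also owning Jonas Okafor's interest in Vantage Services GmbH, giving 72% + 28% = 100%.
Chain via Vantage Services GmbH (R2): 100% × 19% = 19% of Fairlane Industries Corp.
Chain via Talon Logistics SA (R2): 55% × 21% = 11.55% of Fairlane Industries Corp.
Chain via Crosswind Shipping BV (R2): 65% × 48% = 31.2% of Fairlane Industries Corp.
Direct interest in Fairlane Industries Corp: 3%.
Aggregating (R1): 19% + 11.55% + 31.2% + 3% = 64.75%.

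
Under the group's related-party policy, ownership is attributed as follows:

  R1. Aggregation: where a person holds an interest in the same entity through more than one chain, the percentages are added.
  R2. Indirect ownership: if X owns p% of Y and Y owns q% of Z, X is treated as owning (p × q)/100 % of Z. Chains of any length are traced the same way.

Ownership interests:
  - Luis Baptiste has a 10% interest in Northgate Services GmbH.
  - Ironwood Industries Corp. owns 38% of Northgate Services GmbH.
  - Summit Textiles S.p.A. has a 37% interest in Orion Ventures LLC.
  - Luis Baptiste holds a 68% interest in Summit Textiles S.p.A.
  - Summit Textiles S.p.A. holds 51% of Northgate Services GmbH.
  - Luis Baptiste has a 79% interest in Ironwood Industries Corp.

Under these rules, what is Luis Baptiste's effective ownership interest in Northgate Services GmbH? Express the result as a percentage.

74.7%

Chain via Ironwood Industries Corp. (R2): 79% × 38% = 30.02% of Northgate Services GmbH.
Chain via Summit Textiles S.p.A. (R2): 68% × 51% = 34.68% of Northgate Services GmbH.
Direct interest in Northgate Services GmbH: 10%.
Aggregating (R1): 30.02% + 34.68% + 10% = 74.7%.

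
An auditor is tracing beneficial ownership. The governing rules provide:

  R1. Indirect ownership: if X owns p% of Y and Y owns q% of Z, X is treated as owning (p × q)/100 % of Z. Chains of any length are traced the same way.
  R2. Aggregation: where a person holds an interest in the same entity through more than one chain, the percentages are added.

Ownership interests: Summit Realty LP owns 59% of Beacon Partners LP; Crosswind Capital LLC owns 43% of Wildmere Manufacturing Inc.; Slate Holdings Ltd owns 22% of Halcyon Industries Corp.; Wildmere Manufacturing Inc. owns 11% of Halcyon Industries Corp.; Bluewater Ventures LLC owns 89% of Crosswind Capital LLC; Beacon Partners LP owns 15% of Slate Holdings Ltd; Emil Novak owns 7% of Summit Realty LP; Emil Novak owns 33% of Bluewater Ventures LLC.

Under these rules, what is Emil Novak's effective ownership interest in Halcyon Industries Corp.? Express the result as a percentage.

1.525491%

Chain via Summit Realty LP → Beacon Partners LP → Slate Holdings Ltd (R1): 7% × 59% × 15% × 22% = 0.13629% of Halcyon Industries Corp.
Chain via Bluewater Ventures LLC → Crosswind Capital LLC → Wildmere Manufacturing Inc. (R1): 33% × 89% × 43% × 11% = 1.389201% of Halcyon Industries Corp.
Aggregating (R2): 0.13629% + 1.389201% = 1.525491%.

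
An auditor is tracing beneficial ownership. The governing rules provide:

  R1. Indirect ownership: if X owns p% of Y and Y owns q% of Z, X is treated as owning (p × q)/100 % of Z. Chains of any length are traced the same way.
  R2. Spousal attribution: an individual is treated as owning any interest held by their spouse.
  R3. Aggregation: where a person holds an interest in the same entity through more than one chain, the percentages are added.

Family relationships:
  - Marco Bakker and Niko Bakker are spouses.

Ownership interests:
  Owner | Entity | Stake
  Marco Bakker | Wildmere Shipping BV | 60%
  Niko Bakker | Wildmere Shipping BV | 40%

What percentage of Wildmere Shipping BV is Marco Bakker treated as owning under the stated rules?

By spousal attribution (R2), Marco Bakker is treated as also owning Niko Bakker's interest in Wildmere Shipping BV, giving 60% + 40% = 100%.
Direct interest in Wildmere Shipping BV: 100%.

100%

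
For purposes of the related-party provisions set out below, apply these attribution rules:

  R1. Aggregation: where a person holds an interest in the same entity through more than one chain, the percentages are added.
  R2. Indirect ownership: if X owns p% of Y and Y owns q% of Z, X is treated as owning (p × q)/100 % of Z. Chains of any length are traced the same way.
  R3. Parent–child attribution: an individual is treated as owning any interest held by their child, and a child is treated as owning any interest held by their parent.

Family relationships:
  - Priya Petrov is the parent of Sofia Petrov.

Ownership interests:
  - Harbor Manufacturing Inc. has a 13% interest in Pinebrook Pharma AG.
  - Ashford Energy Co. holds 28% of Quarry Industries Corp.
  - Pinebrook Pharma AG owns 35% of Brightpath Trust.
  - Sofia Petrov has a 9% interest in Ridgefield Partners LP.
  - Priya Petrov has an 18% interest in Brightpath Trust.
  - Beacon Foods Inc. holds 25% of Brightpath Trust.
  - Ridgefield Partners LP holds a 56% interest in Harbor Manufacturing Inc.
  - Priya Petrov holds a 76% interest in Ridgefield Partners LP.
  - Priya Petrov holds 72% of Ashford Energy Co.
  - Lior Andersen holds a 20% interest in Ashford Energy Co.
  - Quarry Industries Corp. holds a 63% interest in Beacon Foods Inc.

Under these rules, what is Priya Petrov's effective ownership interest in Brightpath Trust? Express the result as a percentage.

23.341%

By parent–child attribution (R3), Priya Petrov is treated as also owning Sofia Petrov's interest in Ridgefield Partners LP, giving 76% + 9% = 85%.
Chain via Ridgefield Partners LP → Harbor Manufacturing Inc. → Pinebrook Pharma AG (R2): 85% × 56% × 13% × 35% = 2.1658% of Brightpath Trust.
Chain via Ashford Energy Co. → Quarry Industries Corp. → Beacon Foods Inc. (R2): 72% × 28% × 63% × 25% = 3.1752% of Brightpath Trust.
Direct interest in Brightpath Trust: 18%.
Aggregating (R1): 2.1658% + 3.1752% + 18% = 23.341%.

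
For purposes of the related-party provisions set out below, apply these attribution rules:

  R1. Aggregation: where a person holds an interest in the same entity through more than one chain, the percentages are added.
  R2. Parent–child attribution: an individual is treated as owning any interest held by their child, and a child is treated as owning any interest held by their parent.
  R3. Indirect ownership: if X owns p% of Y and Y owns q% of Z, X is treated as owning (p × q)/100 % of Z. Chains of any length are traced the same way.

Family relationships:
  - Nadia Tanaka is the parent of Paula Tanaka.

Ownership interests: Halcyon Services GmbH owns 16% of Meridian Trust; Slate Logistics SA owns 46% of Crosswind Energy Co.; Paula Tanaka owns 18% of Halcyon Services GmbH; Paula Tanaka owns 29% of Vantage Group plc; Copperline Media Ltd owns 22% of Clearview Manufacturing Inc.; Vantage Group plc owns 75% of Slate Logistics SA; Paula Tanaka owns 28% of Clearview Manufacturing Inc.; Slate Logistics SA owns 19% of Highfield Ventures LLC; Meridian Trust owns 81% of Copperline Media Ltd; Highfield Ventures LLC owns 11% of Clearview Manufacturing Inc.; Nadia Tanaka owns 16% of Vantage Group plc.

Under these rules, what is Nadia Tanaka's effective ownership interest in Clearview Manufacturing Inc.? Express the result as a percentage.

By parent–child attribution (R2), Nadia Tanaka is treated as also owning Paula Tanaka's interest in Vantage Group plc, giving 16% + 29% = 45%.
By parent–child attribution (R2), Nadia Tanaka is treated as owning Paula Tanaka's 18% interest in Halcyon Services GmbH.
By parent–child attribution (R2), Nadia Tanaka is treated as owning Paula Tanaka's 28% interest in Clearview Manufacturing Inc.
Chain via Vantage Group plc → Slate Logistics SA → Highfield Ventures LLC (R3): 45% × 75% × 19% × 11% = 0.705375% of Clearview Manufacturing Inc.
Chain via Halcyon Services GmbH → Meridian Trust → Copperline Media Ltd (R3): 18% × 16% × 81% × 22% = 0.513216% of Clearview Manufacturing Inc.
Direct interest in Clearview Manufacturing Inc: 28%.
Aggregating (R1): 0.705375% + 0.513216% + 28% = 29.218591%.

29.218591%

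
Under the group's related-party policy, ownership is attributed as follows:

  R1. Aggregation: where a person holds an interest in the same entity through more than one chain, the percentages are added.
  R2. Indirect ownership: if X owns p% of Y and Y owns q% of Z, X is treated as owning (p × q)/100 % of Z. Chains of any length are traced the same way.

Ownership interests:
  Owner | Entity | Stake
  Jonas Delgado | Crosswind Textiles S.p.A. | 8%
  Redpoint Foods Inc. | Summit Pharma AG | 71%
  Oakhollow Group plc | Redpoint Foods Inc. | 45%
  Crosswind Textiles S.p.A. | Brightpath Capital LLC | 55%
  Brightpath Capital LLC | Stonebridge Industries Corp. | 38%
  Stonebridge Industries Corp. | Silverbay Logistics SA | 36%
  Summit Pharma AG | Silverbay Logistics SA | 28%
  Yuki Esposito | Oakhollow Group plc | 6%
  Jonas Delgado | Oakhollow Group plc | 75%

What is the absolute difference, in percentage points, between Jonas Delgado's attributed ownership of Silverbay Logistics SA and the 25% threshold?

Chain via Oakhollow Group plc → Redpoint Foods Inc. → Summit Pharma AG (R2): 75% × 45% × 71% × 28% = 6.7095% of Silverbay Logistics SA.
Chain via Crosswind Textiles S.p.A. → Brightpath Capital LLC → Stonebridge Industries Corp. (R2): 8% × 55% × 38% × 36% = 0.60192% of Silverbay Logistics SA.
Aggregating (R1): 6.7095% + 0.60192% = 7.31142%.
7.31142% falls short of the 25% threshold by 17.68858 percentage points.

17.68858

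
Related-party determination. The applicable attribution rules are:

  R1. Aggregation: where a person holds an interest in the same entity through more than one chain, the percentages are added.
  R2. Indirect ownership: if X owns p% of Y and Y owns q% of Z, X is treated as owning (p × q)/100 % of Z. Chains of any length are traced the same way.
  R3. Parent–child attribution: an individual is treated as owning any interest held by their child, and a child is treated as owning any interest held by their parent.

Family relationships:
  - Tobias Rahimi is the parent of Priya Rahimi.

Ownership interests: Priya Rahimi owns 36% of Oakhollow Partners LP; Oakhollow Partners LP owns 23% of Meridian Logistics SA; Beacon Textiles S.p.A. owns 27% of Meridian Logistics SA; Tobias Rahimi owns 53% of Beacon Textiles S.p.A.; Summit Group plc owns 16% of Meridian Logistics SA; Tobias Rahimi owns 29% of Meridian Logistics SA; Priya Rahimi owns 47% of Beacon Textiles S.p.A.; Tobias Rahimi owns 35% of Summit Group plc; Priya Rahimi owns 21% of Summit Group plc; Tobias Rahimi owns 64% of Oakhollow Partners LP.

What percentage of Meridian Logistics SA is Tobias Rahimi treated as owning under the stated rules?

By parent–child attribution (R3), Tobias Rahimi is treated as also owning Priya Rahimi's interest in Beacon Textiles S.p.A, giving 53% + 47% = 100%.
By parent–child attribution (R3), Tobias Rahimi is treated as also owning Priya Rahimi's interest in Summit Group plc, giving 35% + 21% = 56%.
By parent–child attribution (R3), Tobias Rahimi is treated as also owning Priya Rahimi's interest in Oakhollow Partners LP, giving 64% + 36% = 100%.
Chain via Beacon Textiles S.p.A. (R2): 100% × 27% = 27% of Meridian Logistics SA.
Chain via Summit Group plc (R2): 56% × 16% = 8.96% of Meridian Logistics SA.
Chain via Oakhollow Partners LP (R2): 100% × 23% = 23% of Meridian Logistics SA.
Direct interest in Meridian Logistics SA: 29%.
Aggregating (R1): 27% + 8.96% + 23% + 29% = 87.96%.

87.96%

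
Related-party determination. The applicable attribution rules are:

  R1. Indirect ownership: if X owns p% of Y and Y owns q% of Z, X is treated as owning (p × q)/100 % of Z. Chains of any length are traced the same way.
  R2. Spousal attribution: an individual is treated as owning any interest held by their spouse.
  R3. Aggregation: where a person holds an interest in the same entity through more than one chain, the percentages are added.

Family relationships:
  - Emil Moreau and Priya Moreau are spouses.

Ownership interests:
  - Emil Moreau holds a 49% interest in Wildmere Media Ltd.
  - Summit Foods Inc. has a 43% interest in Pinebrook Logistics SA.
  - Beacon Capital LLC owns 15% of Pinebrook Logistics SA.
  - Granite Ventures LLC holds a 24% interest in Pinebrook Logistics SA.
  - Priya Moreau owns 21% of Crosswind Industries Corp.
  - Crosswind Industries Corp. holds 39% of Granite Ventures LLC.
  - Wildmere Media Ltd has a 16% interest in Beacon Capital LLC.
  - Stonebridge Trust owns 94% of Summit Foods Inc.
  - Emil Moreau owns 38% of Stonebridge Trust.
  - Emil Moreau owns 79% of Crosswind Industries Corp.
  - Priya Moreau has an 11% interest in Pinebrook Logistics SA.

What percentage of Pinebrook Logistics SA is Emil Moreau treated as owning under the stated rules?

36.8956%

By spousal attribution (R2), Emil Moreau is treated as also owning Priya Moreau's interest in Crosswind Industries Corp, giving 79% + 21% = 100%.
By spousal attribution (R2), Emil Moreau is treated as owning Priya Moreau's 11% interest in Pinebrook Logistics SA.
Chain via Stonebridge Trust → Summit Foods Inc. (R1): 38% × 94% × 43% = 15.3596% of Pinebrook Logistics SA.
Chain via Wildmere Media Ltd → Beacon Capital LLC (R1): 49% × 16% × 15% = 1.176% of Pinebrook Logistics SA.
Chain via Crosswind Industries Corp. → Granite Ventures LLC (R1): 100% × 39% × 24% = 9.36% of Pinebrook Logistics SA.
Direct interest in Pinebrook Logistics SA: 11%.
Aggregating (R3): 15.3596% + 1.176% + 9.36% + 11% = 36.8956%.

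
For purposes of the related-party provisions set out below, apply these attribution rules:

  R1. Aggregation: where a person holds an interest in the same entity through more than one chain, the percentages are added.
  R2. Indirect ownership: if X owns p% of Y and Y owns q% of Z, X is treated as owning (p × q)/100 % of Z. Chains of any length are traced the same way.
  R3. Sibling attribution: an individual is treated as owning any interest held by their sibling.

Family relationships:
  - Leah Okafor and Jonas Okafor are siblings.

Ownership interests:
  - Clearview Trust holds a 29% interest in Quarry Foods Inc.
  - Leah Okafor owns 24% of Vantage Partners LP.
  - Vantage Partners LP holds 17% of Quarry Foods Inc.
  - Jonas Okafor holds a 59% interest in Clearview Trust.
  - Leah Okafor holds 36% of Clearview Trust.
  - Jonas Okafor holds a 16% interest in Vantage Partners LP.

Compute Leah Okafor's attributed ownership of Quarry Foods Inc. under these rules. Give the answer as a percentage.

By sibling attribution (R3), Leah Okafor is treated as also owning Jonas Okafor's interest in Clearview Trust, giving 36% + 59% = 95%.
By sibling attribution (R3), Leah Okafor is treated as also owning Jonas Okafor's interest in Vantage Partners LP, giving 24% + 16% = 40%.
Chain via Clearview Trust (R2): 95% × 29% = 27.55% of Quarry Foods Inc.
Chain via Vantage Partners LP (R2): 40% × 17% = 6.8% of Quarry Foods Inc.
Aggregating (R1): 27.55% + 6.8% = 34.35%.

34.35%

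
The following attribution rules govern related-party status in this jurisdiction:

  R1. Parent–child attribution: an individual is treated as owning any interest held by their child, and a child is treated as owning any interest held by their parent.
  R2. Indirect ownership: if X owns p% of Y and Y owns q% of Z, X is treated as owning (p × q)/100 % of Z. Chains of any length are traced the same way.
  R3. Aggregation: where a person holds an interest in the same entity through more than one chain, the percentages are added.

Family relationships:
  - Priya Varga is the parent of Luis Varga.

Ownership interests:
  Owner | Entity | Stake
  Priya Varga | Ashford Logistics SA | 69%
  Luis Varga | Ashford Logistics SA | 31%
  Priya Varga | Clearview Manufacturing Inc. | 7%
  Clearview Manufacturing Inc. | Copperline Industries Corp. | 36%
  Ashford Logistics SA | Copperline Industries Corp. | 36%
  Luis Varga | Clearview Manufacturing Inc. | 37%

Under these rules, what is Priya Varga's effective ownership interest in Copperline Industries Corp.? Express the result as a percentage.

By parent–child attribution (R1), Priya Varga is treated as also owning Luis Varga's interest in Clearview Manufacturing Inc, giving 7% + 37% = 44%.
By parent–child attribution (R1), Priya Varga is treated as also owning Luis Varga's interest in Ashford Logistics SA, giving 69% + 31% = 100%.
Chain via Clearview Manufacturing Inc. (R2): 44% × 36% = 15.84% of Copperline Industries Corp.
Chain via Ashford Logistics SA (R2): 100% × 36% = 36% of Copperline Industries Corp.
Aggregating (R3): 15.84% + 36% = 51.84%.

51.84%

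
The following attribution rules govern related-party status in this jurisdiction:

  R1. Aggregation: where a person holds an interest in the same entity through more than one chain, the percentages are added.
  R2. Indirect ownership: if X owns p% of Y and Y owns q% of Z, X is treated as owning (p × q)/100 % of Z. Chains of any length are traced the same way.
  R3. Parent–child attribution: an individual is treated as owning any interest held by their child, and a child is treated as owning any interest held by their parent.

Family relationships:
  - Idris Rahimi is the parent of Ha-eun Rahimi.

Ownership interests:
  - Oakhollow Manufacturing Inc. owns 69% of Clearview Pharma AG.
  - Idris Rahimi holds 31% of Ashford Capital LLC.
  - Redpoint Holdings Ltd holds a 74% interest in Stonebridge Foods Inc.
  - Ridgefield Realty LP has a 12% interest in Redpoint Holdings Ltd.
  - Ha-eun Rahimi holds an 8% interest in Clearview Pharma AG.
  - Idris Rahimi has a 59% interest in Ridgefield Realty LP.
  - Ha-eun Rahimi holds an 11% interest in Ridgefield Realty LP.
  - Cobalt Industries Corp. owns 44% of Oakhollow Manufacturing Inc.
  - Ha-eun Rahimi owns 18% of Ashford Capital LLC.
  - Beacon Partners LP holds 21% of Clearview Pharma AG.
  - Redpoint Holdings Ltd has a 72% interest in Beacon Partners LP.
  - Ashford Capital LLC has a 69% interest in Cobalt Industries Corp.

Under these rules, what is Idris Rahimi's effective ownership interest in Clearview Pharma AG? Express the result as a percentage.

19.534796%

By parent–child attribution (R3), Idris Rahimi is treated as also owning Ha-eun Rahimi's interest in Ridgefield Realty LP, giving 59% + 11% = 70%.
By parent–child attribution (R3), Idris Rahimi is treated as also owning Ha-eun Rahimi's interest in Ashford Capital LLC, giving 31% + 18% = 49%.
By parent–child attribution (R3), Idris Rahimi is treated as owning Ha-eun Rahimi's 8% interest in Clearview Pharma AG.
Chain via Ridgefield Realty LP → Redpoint Holdings Ltd → Beacon Partners LP (R2): 70% × 12% × 72% × 21% = 1.27008% of Clearview Pharma AG.
Chain via Ashford Capital LLC → Cobalt Industries Corp. → Oakhollow Manufacturing Inc. (R2): 49% × 69% × 44% × 69% = 10.264716% of Clearview Pharma AG.
Direct interest in Clearview Pharma AG: 8%.
Aggregating (R1): 1.27008% + 10.264716% + 8% = 19.534796%.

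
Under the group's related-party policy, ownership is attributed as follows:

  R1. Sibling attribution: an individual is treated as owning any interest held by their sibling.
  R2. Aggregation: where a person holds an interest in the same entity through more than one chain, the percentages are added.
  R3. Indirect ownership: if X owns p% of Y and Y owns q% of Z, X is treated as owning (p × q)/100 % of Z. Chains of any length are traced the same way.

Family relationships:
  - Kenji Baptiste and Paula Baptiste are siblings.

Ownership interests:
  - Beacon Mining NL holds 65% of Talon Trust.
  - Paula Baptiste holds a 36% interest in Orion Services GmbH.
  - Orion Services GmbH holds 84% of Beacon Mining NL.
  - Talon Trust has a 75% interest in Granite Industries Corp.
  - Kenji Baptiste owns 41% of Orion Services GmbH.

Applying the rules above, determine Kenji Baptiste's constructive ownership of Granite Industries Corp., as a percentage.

31.5315%

By sibling attribution (R1), Kenji Baptiste is treated as also owning Paula Baptiste's interest in Orion Services GmbH, giving 41% + 36% = 77%.
Chain via Orion Services GmbH → Beacon Mining NL → Talon Trust (R3): 77% × 84% × 65% × 75% = 31.5315% of Granite Industries Corp.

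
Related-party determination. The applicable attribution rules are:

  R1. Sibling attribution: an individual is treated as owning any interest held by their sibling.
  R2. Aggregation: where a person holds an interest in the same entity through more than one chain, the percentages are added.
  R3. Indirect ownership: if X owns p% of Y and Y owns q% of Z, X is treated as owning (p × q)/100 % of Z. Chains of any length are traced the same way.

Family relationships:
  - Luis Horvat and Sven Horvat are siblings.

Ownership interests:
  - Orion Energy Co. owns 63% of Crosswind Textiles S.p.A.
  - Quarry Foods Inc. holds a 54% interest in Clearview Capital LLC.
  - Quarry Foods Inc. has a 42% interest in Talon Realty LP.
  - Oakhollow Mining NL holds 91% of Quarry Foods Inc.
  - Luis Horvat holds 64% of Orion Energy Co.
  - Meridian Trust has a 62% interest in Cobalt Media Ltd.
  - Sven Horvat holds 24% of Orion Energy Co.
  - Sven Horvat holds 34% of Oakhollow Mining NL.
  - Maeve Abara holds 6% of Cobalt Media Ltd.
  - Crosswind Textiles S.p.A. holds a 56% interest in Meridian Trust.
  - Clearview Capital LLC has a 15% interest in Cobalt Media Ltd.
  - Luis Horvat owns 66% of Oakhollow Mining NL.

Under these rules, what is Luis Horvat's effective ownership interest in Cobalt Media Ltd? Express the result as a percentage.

By sibling attribution (R1), Luis Horvat is treated as also owning Sven Horvat's interest in Oakhollow Mining NL, giving 66% + 34% = 100%.
By sibling attribution (R1), Luis Horvat is treated as also owning Sven Horvat's interest in Orion Energy Co, giving 64% + 24% = 88%.
Chain via Oakhollow Mining NL → Quarry Foods Inc. → Clearview Capital LLC (R3): 100% × 91% × 54% × 15% = 7.371% of Cobalt Media Ltd.
Chain via Orion Energy Co. → Crosswind Textiles S.p.A. → Meridian Trust (R3): 88% × 63% × 56% × 62% = 19.248768% of Cobalt Media Ltd.
Aggregating (R2): 7.371% + 19.248768% = 26.619768%.

26.619768%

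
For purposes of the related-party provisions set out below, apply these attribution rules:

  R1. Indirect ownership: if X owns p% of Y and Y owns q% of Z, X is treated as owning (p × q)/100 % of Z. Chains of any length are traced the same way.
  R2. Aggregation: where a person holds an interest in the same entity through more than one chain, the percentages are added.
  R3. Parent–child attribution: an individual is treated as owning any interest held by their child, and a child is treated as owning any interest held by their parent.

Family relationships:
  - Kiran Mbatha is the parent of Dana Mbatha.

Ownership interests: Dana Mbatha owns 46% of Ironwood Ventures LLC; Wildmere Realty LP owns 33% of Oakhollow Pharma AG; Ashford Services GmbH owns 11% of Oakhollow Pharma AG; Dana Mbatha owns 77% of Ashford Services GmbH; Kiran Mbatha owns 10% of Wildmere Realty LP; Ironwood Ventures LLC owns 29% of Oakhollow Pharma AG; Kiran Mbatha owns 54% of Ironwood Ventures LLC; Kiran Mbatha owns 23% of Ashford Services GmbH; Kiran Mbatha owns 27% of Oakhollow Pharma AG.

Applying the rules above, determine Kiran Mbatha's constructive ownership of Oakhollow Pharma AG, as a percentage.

By parent–child attribution (R3), Kiran Mbatha is treated as also owning Dana Mbatha's interest in Ashford Services GmbH, giving 23% + 77% = 100%.
By parent–child attribution (R3), Kiran Mbatha is treated as also owning Dana Mbatha's interest in Ironwood Ventures LLC, giving 54% + 46% = 100%.
Chain via Ashford Services GmbH (R1): 100% × 11% = 11% of Oakhollow Pharma AG.
Chain via Ironwood Ventures LLC (R1): 100% × 29% = 29% of Oakhollow Pharma AG.
Chain via Wildmere Realty LP (R1): 10% × 33% = 3.3% of Oakhollow Pharma AG.
Direct interest in Oakhollow Pharma AG: 27%.
Aggregating (R2): 11% + 29% + 3.3% + 27% = 70.3%.

70.3%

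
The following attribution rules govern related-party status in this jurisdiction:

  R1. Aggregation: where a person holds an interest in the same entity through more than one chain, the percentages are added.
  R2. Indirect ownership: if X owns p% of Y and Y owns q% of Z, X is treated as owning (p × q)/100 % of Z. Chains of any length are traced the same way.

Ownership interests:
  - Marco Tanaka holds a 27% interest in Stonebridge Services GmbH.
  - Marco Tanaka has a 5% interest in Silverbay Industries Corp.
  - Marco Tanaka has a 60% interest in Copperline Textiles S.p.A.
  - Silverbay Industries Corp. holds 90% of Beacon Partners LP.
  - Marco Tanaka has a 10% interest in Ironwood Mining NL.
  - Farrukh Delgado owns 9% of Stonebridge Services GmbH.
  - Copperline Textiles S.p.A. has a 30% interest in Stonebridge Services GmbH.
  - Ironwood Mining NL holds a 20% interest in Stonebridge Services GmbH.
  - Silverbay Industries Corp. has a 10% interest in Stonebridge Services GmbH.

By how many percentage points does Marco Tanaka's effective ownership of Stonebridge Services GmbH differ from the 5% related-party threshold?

42.5

Chain via Silverbay Industries Corp. (R2): 5% × 10% = 0.5% of Stonebridge Services GmbH.
Chain via Copperline Textiles S.p.A. (R2): 60% × 30% = 18% of Stonebridge Services GmbH.
Chain via Ironwood Mining NL (R2): 10% × 20% = 2% of Stonebridge Services GmbH.
Direct interest in Stonebridge Services GmbH: 27%.
Aggregating (R1): 0.5% + 18% + 2% + 27% = 47.5%.
47.5% exceeds the 5% threshold by 42.5 percentage points.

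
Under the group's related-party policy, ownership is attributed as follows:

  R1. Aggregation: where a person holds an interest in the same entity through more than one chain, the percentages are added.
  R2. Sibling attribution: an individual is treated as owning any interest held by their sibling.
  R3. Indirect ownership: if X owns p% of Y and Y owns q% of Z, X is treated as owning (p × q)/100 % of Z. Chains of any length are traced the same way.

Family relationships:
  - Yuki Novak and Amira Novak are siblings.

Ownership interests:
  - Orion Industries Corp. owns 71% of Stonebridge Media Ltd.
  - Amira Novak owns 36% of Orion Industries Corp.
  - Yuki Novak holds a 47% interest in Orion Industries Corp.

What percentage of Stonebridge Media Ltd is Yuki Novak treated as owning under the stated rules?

58.93%

By sibling attribution (R2), Yuki Novak is treated as also owning Amira Novak's interest in Orion Industries Corp, giving 47% + 36% = 83%.
Chain via Orion Industries Corp. (R3): 83% × 71% = 58.93% of Stonebridge Media Ltd.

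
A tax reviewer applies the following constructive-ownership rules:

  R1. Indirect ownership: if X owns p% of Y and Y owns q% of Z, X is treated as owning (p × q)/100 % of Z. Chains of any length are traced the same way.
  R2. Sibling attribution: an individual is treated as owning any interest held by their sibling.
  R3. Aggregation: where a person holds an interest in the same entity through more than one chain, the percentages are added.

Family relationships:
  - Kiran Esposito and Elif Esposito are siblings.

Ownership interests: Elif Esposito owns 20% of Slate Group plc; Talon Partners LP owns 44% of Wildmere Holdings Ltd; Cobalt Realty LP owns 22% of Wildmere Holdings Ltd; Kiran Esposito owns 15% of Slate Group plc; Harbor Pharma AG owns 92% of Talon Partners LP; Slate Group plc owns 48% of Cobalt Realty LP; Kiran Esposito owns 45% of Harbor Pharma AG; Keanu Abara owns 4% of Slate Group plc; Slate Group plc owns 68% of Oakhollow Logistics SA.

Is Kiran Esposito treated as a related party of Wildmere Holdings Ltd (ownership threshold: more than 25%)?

By sibling attribution (R2), Kiran Esposito is treated as also owning Elif Esposito's interest in Slate Group plc, giving 15% + 20% = 35%.
Chain via Harbor Pharma AG → Talon Partners LP (R1): 45% × 92% × 44% = 18.216% of Wildmere Holdings Ltd.
Chain via Slate Group plc → Cobalt Realty LP (R1): 35% × 48% × 22% = 3.696% of Wildmere Holdings Ltd.
Aggregating (R3): 18.216% + 3.696% = 21.912%.
21.912% does not exceed the 25% threshold, so Kiran is not a related party to Wildmere Holdings Ltd.

No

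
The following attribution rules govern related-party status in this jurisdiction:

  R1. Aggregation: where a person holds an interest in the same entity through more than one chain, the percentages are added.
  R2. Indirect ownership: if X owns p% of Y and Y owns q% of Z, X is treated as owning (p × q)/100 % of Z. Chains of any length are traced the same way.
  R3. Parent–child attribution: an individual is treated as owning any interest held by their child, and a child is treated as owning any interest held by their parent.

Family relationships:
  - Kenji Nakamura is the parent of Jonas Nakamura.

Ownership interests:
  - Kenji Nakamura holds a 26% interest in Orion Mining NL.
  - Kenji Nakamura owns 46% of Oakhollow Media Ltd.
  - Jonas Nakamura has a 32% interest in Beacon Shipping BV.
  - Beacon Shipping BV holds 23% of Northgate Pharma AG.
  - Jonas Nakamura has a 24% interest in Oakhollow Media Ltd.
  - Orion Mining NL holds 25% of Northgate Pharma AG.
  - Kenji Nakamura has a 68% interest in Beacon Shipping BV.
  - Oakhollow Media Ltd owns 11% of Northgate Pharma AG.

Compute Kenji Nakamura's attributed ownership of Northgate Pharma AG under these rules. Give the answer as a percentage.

37.2%

By parent–child attribution (R3), Kenji Nakamura is treated as also owning Jonas Nakamura's interest in Beacon Shipping BV, giving 68% + 32% = 100%.
By parent–child attribution (R3), Kenji Nakamura is treated as also owning Jonas Nakamura's interest in Oakhollow Media Ltd, giving 46% + 24% = 70%.
Chain via Beacon Shipping BV (R2): 100% × 23% = 23% of Northgate Pharma AG.
Chain via Oakhollow Media Ltd (R2): 70% × 11% = 7.7% of Northgate Pharma AG.
Chain via Orion Mining NL (R2): 26% × 25% = 6.5% of Northgate Pharma AG.
Aggregating (R1): 23% + 7.7% + 6.5% = 37.2%.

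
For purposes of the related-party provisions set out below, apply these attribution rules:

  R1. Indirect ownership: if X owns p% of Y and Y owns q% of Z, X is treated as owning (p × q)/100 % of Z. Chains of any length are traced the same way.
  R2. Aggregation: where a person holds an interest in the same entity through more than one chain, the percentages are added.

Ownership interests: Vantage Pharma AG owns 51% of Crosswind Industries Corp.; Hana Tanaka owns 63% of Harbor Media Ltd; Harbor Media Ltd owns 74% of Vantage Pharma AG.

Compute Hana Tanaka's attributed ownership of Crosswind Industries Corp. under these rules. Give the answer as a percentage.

Chain via Harbor Media Ltd → Vantage Pharma AG (R1): 63% × 74% × 51% = 23.7762% of Crosswind Industries Corp.

23.7762%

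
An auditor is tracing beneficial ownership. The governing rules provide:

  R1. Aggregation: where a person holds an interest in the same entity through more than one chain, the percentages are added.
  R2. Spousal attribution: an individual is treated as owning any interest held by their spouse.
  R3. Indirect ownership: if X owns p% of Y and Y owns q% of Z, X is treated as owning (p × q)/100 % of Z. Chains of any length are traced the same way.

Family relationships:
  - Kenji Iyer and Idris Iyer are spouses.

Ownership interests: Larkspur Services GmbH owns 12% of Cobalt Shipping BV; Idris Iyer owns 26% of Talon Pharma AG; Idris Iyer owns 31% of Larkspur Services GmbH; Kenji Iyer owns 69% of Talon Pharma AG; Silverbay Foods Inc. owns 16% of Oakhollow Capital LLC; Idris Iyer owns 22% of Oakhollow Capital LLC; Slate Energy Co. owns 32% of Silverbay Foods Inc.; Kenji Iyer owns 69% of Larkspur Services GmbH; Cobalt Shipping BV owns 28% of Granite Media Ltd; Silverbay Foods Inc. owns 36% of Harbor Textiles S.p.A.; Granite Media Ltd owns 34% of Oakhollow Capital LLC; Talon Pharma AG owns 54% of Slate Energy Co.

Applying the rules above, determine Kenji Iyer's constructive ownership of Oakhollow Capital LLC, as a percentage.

25.76896%

By spousal attribution (R2), Kenji Iyer is treated as also owning Idris Iyer's interest in Larkspur Services GmbH, giving 69% + 31% = 100%.
By spousal attribution (R2), Kenji Iyer is treated as also owning Idris Iyer's interest in Talon Pharma AG, giving 69% + 26% = 95%.
By spousal attribution (R2), Kenji Iyer is treated as owning Idris Iyer's 22% interest in Oakhollow Capital LLC.
Chain via Larkspur Services GmbH → Cobalt Shipping BV → Granite Media Ltd (R3): 100% × 12% × 28% × 34% = 1.1424% of Oakhollow Capital LLC.
Chain via Talon Pharma AG → Slate Energy Co. → Silverbay Foods Inc. (R3): 95% × 54% × 32% × 16% = 2.62656% of Oakhollow Capital LLC.
Direct interest in Oakhollow Capital LLC: 22%.
Aggregating (R1): 1.1424% + 2.62656% + 22% = 25.76896%.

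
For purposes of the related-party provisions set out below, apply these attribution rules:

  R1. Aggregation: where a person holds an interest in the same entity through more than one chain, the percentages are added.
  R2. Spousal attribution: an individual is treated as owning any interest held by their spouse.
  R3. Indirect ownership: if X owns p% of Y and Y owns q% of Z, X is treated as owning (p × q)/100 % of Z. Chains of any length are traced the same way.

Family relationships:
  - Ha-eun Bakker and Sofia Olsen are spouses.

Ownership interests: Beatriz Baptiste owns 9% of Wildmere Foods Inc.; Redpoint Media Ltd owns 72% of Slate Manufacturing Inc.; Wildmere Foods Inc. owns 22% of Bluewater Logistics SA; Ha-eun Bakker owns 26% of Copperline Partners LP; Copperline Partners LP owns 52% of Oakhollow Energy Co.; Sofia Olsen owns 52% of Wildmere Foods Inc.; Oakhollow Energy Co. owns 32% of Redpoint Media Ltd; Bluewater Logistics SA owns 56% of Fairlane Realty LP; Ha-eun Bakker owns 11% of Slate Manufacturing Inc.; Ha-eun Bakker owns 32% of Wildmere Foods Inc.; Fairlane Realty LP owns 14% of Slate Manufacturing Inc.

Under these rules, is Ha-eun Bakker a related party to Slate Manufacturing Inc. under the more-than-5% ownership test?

Yes

By spousal attribution (R2), Ha-eun Bakker is treated as also owning Sofia Olsen's interest in Wildmere Foods Inc, giving 32% + 52% = 84%.
Chain via Wildmere Foods Inc. → Bluewater Logistics SA → Fairlane Realty LP (R3): 84% × 22% × 56% × 14% = 1.448832% of Slate Manufacturing Inc.
Chain via Copperline Partners LP → Oakhollow Energy Co. → Redpoint Media Ltd (R3): 26% × 52% × 32% × 72% = 3.115008% of Slate Manufacturing Inc.
Direct interest in Slate Manufacturing Inc: 11%.
Aggregating (R1): 1.448832% + 3.115008% + 11% = 15.56384%.
15.56384% exceeds the 5% threshold, so Ha-eun is a related party to Slate Manufacturing Inc.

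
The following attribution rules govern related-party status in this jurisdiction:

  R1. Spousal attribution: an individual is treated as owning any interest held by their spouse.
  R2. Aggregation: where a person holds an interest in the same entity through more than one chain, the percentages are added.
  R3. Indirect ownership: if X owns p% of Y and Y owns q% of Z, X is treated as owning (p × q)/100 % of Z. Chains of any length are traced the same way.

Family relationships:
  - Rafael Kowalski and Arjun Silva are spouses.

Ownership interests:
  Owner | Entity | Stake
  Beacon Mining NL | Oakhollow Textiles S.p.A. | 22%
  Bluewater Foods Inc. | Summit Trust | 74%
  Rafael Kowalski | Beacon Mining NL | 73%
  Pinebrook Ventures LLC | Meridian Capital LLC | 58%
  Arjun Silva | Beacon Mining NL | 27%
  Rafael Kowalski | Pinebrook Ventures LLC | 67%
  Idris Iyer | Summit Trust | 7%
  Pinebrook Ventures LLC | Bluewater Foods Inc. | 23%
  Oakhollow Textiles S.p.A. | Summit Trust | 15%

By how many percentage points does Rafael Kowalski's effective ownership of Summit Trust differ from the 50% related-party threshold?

35.2966

By spousal attribution (R1), Rafael Kowalski is treated as also owning Arjun Silva's interest in Beacon Mining NL, giving 73% + 27% = 100%.
Chain via Beacon Mining NL → Oakhollow Textiles S.p.A. (R3): 100% × 22% × 15% = 3.3% of Summit Trust.
Chain via Pinebrook Ventures LLC → Bluewater Foods Inc. (R3): 67% × 23% × 74% = 11.4034% of Summit Trust.
Aggregating (R2): 3.3% + 11.4034% = 14.7034%.
14.7034% falls short of the 50% threshold by 35.2966 percentage points.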